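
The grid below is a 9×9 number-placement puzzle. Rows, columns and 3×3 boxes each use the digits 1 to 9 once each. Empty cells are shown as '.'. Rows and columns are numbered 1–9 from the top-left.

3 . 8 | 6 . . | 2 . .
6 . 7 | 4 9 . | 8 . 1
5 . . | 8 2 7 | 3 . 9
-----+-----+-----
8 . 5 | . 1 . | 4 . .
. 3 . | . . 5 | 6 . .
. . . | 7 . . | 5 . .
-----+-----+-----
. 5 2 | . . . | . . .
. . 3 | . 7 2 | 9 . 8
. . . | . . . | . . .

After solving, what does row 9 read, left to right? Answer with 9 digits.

row 1, column 5 = 5: row 1 has {2,3,6,8}; col 5 has {1,2,7,9}; box has {2,4,6,7,8,9} → only 5 remains.
row 1, column 6 = 1: row 1 has {2,3,5,6,8}; col 6 has {2,5,7}; box has {2,4,5,6,7,8,9} → only 1 remains.
row 2, column 2 = 2: row 2 has {1,4,6,7,8,9}; col 2 has {3,5}; box has {3,5,6,7,8} → only 2 remains.
row 2, column 6 = 3: row 2 has {1,2,4,6,7,8,9}; col 6 has {1,2,5,7}; box has {1,2,4,5,6,7,8,9} → only 3 remains.
row 2, column 8 = 5: row 2 has {1,2,3,4,6,7,8,9}; col 8 has {}; box has {1,2,3,8,9} → only 5 remains.
row 1, column 2 = 9: in row 1, 9 can only go here (every other open cell in that row sees a 9).
row 3, column 8 = 6: in row 3, 6 can only go here (every other open cell in that row sees a 6).
row 8, column 4 = 5: in row 8, 5 can only go here (every other open cell in that row sees a 5).
row 8, column 2 = 6: in row 8, 6 can only go here (every other open cell in that row sees a 6).
row 4, column 2 = 7: row 4 has {1,4,5,8}; col 2 has {2,3,5,6,9}; box has {3,5,8} → only 7 remains.
row 4, column 6 = 6: in row 4, 6 can only go here (every other open cell in that row sees a 6).
row 6, column 3 = 6: in row 6, 6 can only go here (every other open cell in that row sees a 6).
row 9, column 9 = 5: in row 9, 5 can only go here (every other open cell in that row sees a 5).
row 9, column 8 = 2: in row 9, 2 can only go here (every other open cell in that row sees a 2).
row 9, column 5 = 6: in row 9, 6 can only go here (every other open cell in that row sees a 6).
row 7, column 9 = 6: in row 7, 6 can only go here (every other open cell in that row sees a 6).
row 9, column 4 = 3: in row 9, 3 can only go here (every other open cell in that row sees a 3).
row 7, column 8 = 3: in row 7, 3 can only go here (every other open cell in that row sees a 3).
row 4, column 8 = 9: row 4 has {1,4,5,6,7,8}; col 8 has {2,3,5,6}; box has {4,5,6} → only 9 remains.
row 4, column 4 = 2: row 4 has {1,4,5,6,7,8,9}; col 4 has {3,4,5,6,7,8}; box has {1,5,6,7} → only 2 remains.
row 4, column 9 = 3: row 4 has {1,2,4,5,6,7,8,9}; col 9 has {1,5,6,8,9}; box has {4,5,6,9} → only 3 remains.
row 5, column 4 = 9: row 5 has {3,5,6}; col 4 has {2,3,4,5,6,7,8}; box has {1,2,5,6,7} → only 9 remains.
row 6, column 9 = 2: row 6 has {5,6,7}; col 9 has {1,3,5,6,8,9}; box has {3,4,5,6,9} → only 2 remains.
row 7, column 4 = 1: row 7 has {2,3,5,6}; col 4 has {2,3,4,5,6,7,8,9}; box has {2,3,5,6,7} → only 1 remains.
row 7, column 7 = 7: row 7 has {1,2,3,5,6}; col 7 has {2,3,4,5,6,8,9}; box has {2,3,5,6,8,9} → only 7 remains.
row 9, column 7 = 1: row 9 has {2,3,5,6}; col 7 has {2,3,4,5,6,7,8,9}; box has {2,3,5,6,7,8,9} → only 1 remains.
row 5, column 9 = 7: row 5 has {3,5,6,9}; col 9 has {1,2,3,5,6,8,9}; box has {2,3,4,5,6,9} → only 7 remains.
row 8, column 8 = 4: row 8 has {2,3,5,6,7,8,9}; col 8 has {2,3,5,6,9}; box has {1,2,3,5,6,7,8,9} → only 4 remains.
row 1, column 8 = 7: row 1 has {1,2,3,5,6,8,9}; col 8 has {2,3,4,5,6,9}; box has {1,2,3,5,6,8,9} → only 7 remains.
row 1, column 9 = 4: row 1 has {1,2,3,5,6,7,8,9}; col 9 has {1,2,3,5,6,7,8,9}; box has {1,2,3,5,6,7,8,9} → only 4 remains.
row 8, column 1 = 1: row 8 has {2,3,4,5,6,7,8,9}; col 1 has {3,5,6,8}; box has {2,3,5,6} → only 1 remains.
row 5, column 1 = 2: in row 5, 2 can only go here (every other open cell in that row sees a 2).
row 6, column 5 = 3: in row 6, 3 can only go here (every other open cell in that row sees a 3).
row 6, column 1 = 9: in row 6, 9 can only go here (every other open cell in that row sees a 9).
row 7, column 1 = 4: row 7 has {1,2,3,5,6,7}; col 1 has {1,2,3,5,6,8,9}; box has {1,2,3,5,6} → only 4 remains.
row 7, column 5 = 8: row 7 has {1,2,3,4,5,6,7}; col 5 has {1,2,3,5,6,7,9}; box has {1,2,3,5,6,7} → only 8 remains.
row 7, column 6 = 9: row 7 has {1,2,3,4,5,6,7,8}; col 6 has {1,2,3,5,6,7}; box has {1,2,3,5,6,7,8} → only 9 remains.
row 9, column 1 = 7: row 9 has {1,2,3,5,6}; col 1 has {1,2,3,4,5,6,8,9}; box has {1,2,3,4,5,6} → only 7 remains.
row 9, column 2 = 8: row 9 has {1,2,3,5,6,7}; col 2 has {2,3,5,6,7,9}; box has {1,2,3,4,5,6,7} → only 8 remains.
row 9, column 3 = 9: row 9 has {1,2,3,5,6,7,8}; col 3 has {2,3,5,6,7,8}; box has {1,2,3,4,5,6,7,8} → only 9 remains.
row 9, column 6 = 4: row 9 has {1,2,3,5,6,7,8,9}; col 6 has {1,2,3,5,6,7,9}; box has {1,2,3,5,6,7,8,9} → only 4 remains.

789364125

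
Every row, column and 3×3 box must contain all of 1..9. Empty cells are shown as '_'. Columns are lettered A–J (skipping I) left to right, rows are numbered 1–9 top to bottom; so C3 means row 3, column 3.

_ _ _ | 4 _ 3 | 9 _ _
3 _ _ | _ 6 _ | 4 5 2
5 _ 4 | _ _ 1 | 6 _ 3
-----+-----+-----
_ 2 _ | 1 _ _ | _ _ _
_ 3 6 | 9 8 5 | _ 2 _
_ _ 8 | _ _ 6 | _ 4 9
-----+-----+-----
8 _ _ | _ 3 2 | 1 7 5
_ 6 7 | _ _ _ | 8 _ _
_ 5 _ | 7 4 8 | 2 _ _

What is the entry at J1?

D2 = 8 (sole candidate).
D3 = 2 (sole candidate).
H3 = 8 (sole candidate).
E4 = 7 (sole candidate).
F4 = 4 (sole candidate).
G5 = 7 (sole candidate).
J5 = 1 (sole candidate).
D6 = 3 (sole candidate).
E6 = 2 (sole candidate).
G6 = 5 (sole candidate).
C7 = 9 (sole candidate).
D7 = 6 (sole candidate).
D8 = 5 (sole candidate).
F8 = 9 (sole candidate).
H8 = 3 (sole candidate).
J8 = 4 (sole candidate).
A9 = 1 (sole candidate).
C9 = 3 (sole candidate).
J9 = 6 (sole candidate).
E1 = 5 (sole candidate).
H1 = 1 (sole candidate).
J1 = 7: row 1 has {1,3,4,5,9}; col 9 has {1,2,3,4,5,6,9}; box has {1,2,3,4,5,6,8,9} → only 7 remains.

7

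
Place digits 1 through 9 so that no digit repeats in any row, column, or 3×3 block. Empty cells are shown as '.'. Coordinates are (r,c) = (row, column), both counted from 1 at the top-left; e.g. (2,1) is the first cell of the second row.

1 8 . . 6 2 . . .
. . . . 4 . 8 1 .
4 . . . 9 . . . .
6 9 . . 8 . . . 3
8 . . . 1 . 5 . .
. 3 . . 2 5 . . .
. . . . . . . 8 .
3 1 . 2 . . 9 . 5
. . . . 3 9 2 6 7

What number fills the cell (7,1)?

(6,1) = 7: row 6 has {2,3,5}; col 1 has {1,3,4,6,8}; box has {3,6,8,9} → only 7 remains.
(8,5) = 7: row 8 has {1,2,3,5,9}; col 5 has {1,2,3,4,6,8,9}; box has {2,3,9} → only 7 remains.
(8,8) = 4: row 8 has {1,2,3,5,7,9}; col 8 has {1,6,8}; box has {2,5,6,7,8,9} → only 4 remains.
(9,1) = 5: row 9 has {2,3,6,7,9}; col 1 has {1,3,4,6,7,8}; box has {1,3} → only 5 remains.
(9,2) = 4: row 9 has {2,3,5,6,7,9}; col 2 has {1,3,8,9}; box has {1,3,5} → only 4 remains.
(9,3) = 8: row 9 has {2,3,4,5,6,7,9}; col 3 has {}; box has {1,3,4,5} → only 8 remains.
(9,4) = 1: row 9 has {2,3,4,5,6,7,8,9}; col 4 has {2}; box has {2,3,7,9} → only 1 remains.
(5,2) = 2: row 5 has {1,5,8}; col 2 has {1,3,4,8,9}; box has {3,6,7,8,9} → only 2 remains.
(5,3) = 4: row 5 has {1,2,5,8}; col 3 has {8}; box has {2,3,6,7,8,9} → only 4 remains.
(6,3) = 1: row 6 has {2,3,5,7}; col 3 has {4,8}; box has {2,3,4,6,7,8,9} → only 1 remains.
(6,8) = 9: row 6 has {1,2,3,5,7}; col 8 has {1,4,6,8}; box has {3,5} → only 9 remains.
(7,5) = 5: row 7 has {8}; col 5 has {1,2,3,4,6,7,8,9}; box has {1,2,3,7,9} → only 5 remains.
(7,9) = 1: row 7 has {5,8}; col 9 has {3,5,7}; box has {2,4,5,6,7,8,9} → only 1 remains.
(8,3) = 6: row 8 has {1,2,3,4,5,7,9}; col 3 has {1,4,8}; box has {1,3,4,5,8} → only 6 remains.
(8,6) = 8: row 8 has {1,2,3,4,5,6,7,9}; col 6 has {2,5,9}; box has {1,2,3,5,7,9} → only 8 remains.
(4,3) = 5: row 4 has {3,6,8,9}; col 3 has {1,4,6,8}; box has {1,2,3,4,6,7,8,9} → only 5 remains.
(5,8) = 7: row 5 has {1,2,4,5,8}; col 8 has {1,4,6,8,9}; box has {3,5,9} → only 7 remains.
(5,9) = 6: row 5 has {1,2,4,5,7,8}; col 9 has {1,3,5,7}; box has {3,5,7,9} → only 6 remains.
(6,7) = 4: row 6 has {1,2,3,5,7,9}; col 7 has {2,5,8,9}; box has {3,5,6,7,9} → only 4 remains.
(6,9) = 8: row 6 has {1,2,3,4,5,7,9}; col 9 has {1,3,5,6,7}; box has {3,4,5,6,7,9} → only 8 remains.
(7,2) = 7: row 7 has {1,5,8}; col 2 has {1,2,3,4,8,9}; box has {1,3,4,5,6,8} → only 7 remains.
(7,7) = 3: row 7 has {1,5,7,8}; col 7 has {2,4,5,8,9}; box has {1,2,4,5,6,7,8,9} → only 3 remains.
(1,7) = 7: row 1 has {1,2,6,8}; col 7 has {2,3,4,5,8,9}; box has {1,8} → only 7 remains.
(3,7) = 6: row 3 has {4,9}; col 7 has {2,3,4,5,7,8,9}; box has {1,7,8} → only 6 remains.
(3,9) = 2: row 3 has {4,6,9}; col 9 has {1,3,5,6,7,8}; box has {1,6,7,8} → only 2 remains.
(4,7) = 1: row 4 has {3,5,6,8,9}; col 7 has {2,3,4,5,6,7,8,9}; box has {3,4,5,6,7,8,9} → only 1 remains.
(4,8) = 2: row 4 has {1,3,5,6,8,9}; col 8 has {1,4,6,7,8,9}; box has {1,3,4,5,6,7,8,9} → only 2 remains.
(5,6) = 3: row 5 has {1,2,4,5,6,7,8}; col 6 has {2,5,8,9}; box has {1,2,5,8} → only 3 remains.
(6,4) = 6: row 6 has {1,2,3,4,5,7,8,9}; col 4 has {1,2}; box has {1,2,3,5,8} → only 6 remains.
(7,4) = 4: row 7 has {1,3,5,7,8}; col 4 has {1,2,6}; box has {1,2,3,5,7,8,9} → only 4 remains.
(7,6) = 6: row 7 has {1,3,4,5,7,8}; col 6 has {2,3,5,8,9}; box has {1,2,3,4,5,7,8,9} → only 6 remains.
(2,6) = 7: row 2 has {1,4,8}; col 6 has {2,3,5,6,8,9}; box has {2,4,6,9} → only 7 remains.
(2,9) = 9: row 2 has {1,4,7,8}; col 9 has {1,2,3,5,6,7,8}; box has {1,2,6,7,8} → only 9 remains.
(3,2) = 5: row 3 has {2,4,6,9}; col 2 has {1,2,3,4,7,8,9}; box has {1,4,8} → only 5 remains.
(3,6) = 1: row 3 has {2,4,5,6,9}; col 6 has {2,3,5,6,7,8,9}; box has {2,4,6,7,9} → only 1 remains.
(3,8) = 3: row 3 has {1,2,4,5,6,9}; col 8 has {1,2,4,6,7,8,9}; box has {1,2,6,7,8,9} → only 3 remains.
(4,4) = 7: row 4 has {1,2,3,5,6,8,9}; col 4 has {1,2,4,6}; box has {1,2,3,5,6,8} → only 7 remains.
(4,6) = 4: row 4 has {1,2,3,5,6,7,8,9}; col 6 has {1,2,3,5,6,7,8,9}; box has {1,2,3,5,6,7,8} → only 4 remains.
(5,4) = 9: row 5 has {1,2,3,4,5,6,7,8}; col 4 has {1,2,4,6,7}; box has {1,2,3,4,5,6,7,8} → only 9 remains.
(1,8) = 5: row 1 has {1,2,6,7,8}; col 8 has {1,2,3,4,6,7,8,9}; box has {1,2,3,6,7,8,9} → only 5 remains.
(1,9) = 4: row 1 has {1,2,5,6,7,8}; col 9 has {1,2,3,5,6,7,8,9}; box has {1,2,3,5,6,7,8,9} → only 4 remains.
(2,1) = 2: row 2 has {1,4,7,8,9}; col 1 has {1,3,4,5,6,7,8}; box has {1,4,5,8} → only 2 remains.
(2,2) = 6: row 2 has {1,2,4,7,8,9}; col 2 has {1,2,3,4,5,7,8,9}; box has {1,2,4,5,8} → only 6 remains.
(2,3) = 3: row 2 has {1,2,4,6,7,8,9}; col 3 has {1,4,5,6,8}; box has {1,2,4,5,6,8} → only 3 remains.
(2,4) = 5: row 2 has {1,2,3,4,6,7,8,9}; col 4 has {1,2,4,6,7,9}; box has {1,2,4,6,7,9} → only 5 remains.
(3,3) = 7: row 3 has {1,2,3,4,5,6,9}; col 3 has {1,3,4,5,6,8}; box has {1,2,3,4,5,6,8} → only 7 remains.
(3,4) = 8: row 3 has {1,2,3,4,5,6,7,9}; col 4 has {1,2,4,5,6,7,9}; box has {1,2,4,5,6,7,9} → only 8 remains.
(7,1) = 9: row 7 has {1,3,4,5,6,7,8}; col 1 has {1,2,3,4,5,6,7,8}; box has {1,3,4,5,6,7,8} → only 9 remains.

9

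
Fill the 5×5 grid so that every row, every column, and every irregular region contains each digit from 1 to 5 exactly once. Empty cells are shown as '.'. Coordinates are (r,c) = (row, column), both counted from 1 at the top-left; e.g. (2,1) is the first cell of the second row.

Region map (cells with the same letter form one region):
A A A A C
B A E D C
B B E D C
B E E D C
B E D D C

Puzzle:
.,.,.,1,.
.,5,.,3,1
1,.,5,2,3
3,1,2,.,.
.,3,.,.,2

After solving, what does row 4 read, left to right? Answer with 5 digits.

31254

(2,3) = 4: row 2 has {1,3,5}; col 3 has {2,5}; region has {1,2,3,5} → only 4 remains.
(3,2) = 4: row 3 has {1,2,3,5}; col 2 has {1,3,5}; region has {1,3} → only 4 remains.
(5,1) = 5: row 5 has {2,3}; col 1 has {1,3}; region has {1,3,4} → only 5 remains.
(5,3) = 1: row 5 has {2,3,5}; col 3 has {2,4,5}; region has {2,3} → only 1 remains.
(5,4) = 4: row 5 has {1,2,3,5}; col 4 has {1,2,3}; region has {1,2,3} → only 4 remains.
(1,2) = 2: row 1 has {1}; col 2 has {1,3,4,5}; region has {1,5} → only 2 remains.
(1,3) = 3: row 1 has {1,2}; col 3 has {1,2,4,5}; region has {1,2,5} → only 3 remains.
(2,1) = 2: row 2 has {1,3,4,5}; col 1 has {1,3,5}; region has {1,3,4,5} → only 2 remains.
(4,4) = 5: row 4 has {1,2,3}; col 4 has {1,2,3,4}; region has {1,2,3,4} → only 5 remains.
(4,5) = 4: row 4 has {1,2,3,5}; col 5 has {1,2,3}; region has {1,2,3} → only 4 remains.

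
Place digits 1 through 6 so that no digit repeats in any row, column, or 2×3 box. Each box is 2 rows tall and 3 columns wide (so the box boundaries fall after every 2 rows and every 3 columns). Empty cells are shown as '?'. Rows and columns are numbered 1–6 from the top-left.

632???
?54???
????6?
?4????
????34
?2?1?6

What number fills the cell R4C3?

6

R2C1 = 1: row 2 has {4,5}; col 1 has {6}; box has {2,3,4,5,6} → only 1 remains.
R2C5 = 2: row 2 has {1,4,5}; col 5 has {3,6}; box has {} → only 2 remains.
R2C6 = 3: row 2 has {1,2,4,5}; col 6 has {4,6}; box has {2} → only 3 remains.
R3C2 = 1: row 3 has {6}; col 2 has {2,3,4,5}; box has {4} → only 1 remains.
R5C1 = 5: row 5 has {3,4}; col 1 has {1,6}; box has {2} → only 5 remains.
R5C2 = 6: row 5 has {3,4,5}; col 2 has {1,2,3,4,5}; box has {2,5} → only 6 remains.
R5C3 = 1: row 5 has {3,4,5,6}; col 3 has {2,4}; box has {2,5,6} → only 1 remains.
R5C4 = 2: row 5 has {1,3,4,5,6}; col 4 has {1}; box has {1,3,4,6} → only 2 remains.
R6C3 = 3: row 6 has {1,2,6}; col 3 has {1,2,4}; box has {1,2,5,6} → only 3 remains.
R6C5 = 5: row 6 has {1,2,3,6}; col 5 has {2,3,6}; box has {1,2,3,4,6} → only 5 remains.
R2C4 = 6: row 2 has {1,2,3,4,5}; col 4 has {1,2}; box has {2,3} → only 6 remains.
R3C3 = 5: row 3 has {1,6}; col 3 has {1,2,3,4}; box has {1,4} → only 5 remains.
R3C6 = 2: row 3 has {1,5,6}; col 6 has {3,4,6}; box has {6} → only 2 remains.
R4C3 = 6: row 4 has {4}; col 3 has {1,2,3,4,5}; box has {1,4,5} → only 6 remains.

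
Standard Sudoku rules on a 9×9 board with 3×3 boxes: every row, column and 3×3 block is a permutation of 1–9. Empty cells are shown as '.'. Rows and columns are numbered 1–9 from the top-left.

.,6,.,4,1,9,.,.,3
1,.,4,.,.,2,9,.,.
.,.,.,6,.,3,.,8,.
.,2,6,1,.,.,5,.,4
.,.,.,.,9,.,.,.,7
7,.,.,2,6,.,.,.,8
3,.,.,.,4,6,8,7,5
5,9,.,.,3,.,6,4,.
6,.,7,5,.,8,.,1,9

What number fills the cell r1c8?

2

r2c9 = 6: row 2 has {1,2,4,9}; col 9 has {3,4,5,7,8,9}; box has {3,8,9} → only 6 remains.
r4c6 = 7: row 4 has {1,2,4,5,6}; col 6 has {2,3,6,8,9}; box has {1,2,6,9} → only 7 remains.
r7c2 = 1: row 7 has {3,4,5,6,7,8}; col 2 has {2,6,9}; box has {3,5,6,7,9} → only 1 remains.
r7c3 = 2: row 7 has {1,3,4,5,6,7,8}; col 3 has {4,6,7}; box has {1,3,5,6,7,9} → only 2 remains.
r7c4 = 9: row 7 has {1,2,3,4,5,6,7,8}; col 4 has {1,2,4,5,6}; box has {3,4,5,6,8} → only 9 remains.
r8c3 = 8: row 8 has {3,4,5,6,9}; col 3 has {2,4,6,7}; box has {1,2,3,5,6,7,9} → only 8 remains.
r8c4 = 7: row 8 has {3,4,5,6,8,9}; col 4 has {1,2,4,5,6,9}; box has {3,4,5,6,8,9} → only 7 remains.
r8c6 = 1: row 8 has {3,4,5,6,7,8,9}; col 6 has {2,3,6,7,8,9}; box has {3,4,5,6,7,8,9} → only 1 remains.
r8c9 = 2: row 8 has {1,3,4,5,6,7,8,9}; col 9 has {3,4,5,6,7,8,9}; box has {1,4,5,6,7,8,9} → only 2 remains.
r9c2 = 4: row 9 has {1,5,6,7,8,9}; col 2 has {1,2,6,9}; box has {1,2,3,5,6,7,8,9} → only 4 remains.
r9c5 = 2: row 9 has {1,4,5,6,7,8,9}; col 5 has {1,3,4,6,9}; box has {1,3,4,5,6,7,8,9} → only 2 remains.
r9c7 = 3: row 9 has {1,2,4,5,6,7,8,9}; col 7 has {5,6,8,9}; box has {1,2,4,5,6,7,8,9} → only 3 remains.
r1c3 = 5: row 1 has {1,3,4,6,9}; col 3 has {2,4,6,7,8}; box has {1,4,6} → only 5 remains.
r1c8 = 2: row 1 has {1,3,4,5,6,9}; col 8 has {1,4,7,8}; box has {3,6,8,9} → only 2 remains.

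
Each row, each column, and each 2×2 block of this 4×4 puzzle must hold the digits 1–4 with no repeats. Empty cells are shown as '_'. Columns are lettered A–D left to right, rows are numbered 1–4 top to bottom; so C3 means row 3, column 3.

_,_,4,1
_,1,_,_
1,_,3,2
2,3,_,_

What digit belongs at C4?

1

A1 = 3: row 1 has {1,4}; col 1 has {1,2}; box has {1} → only 3 remains.
B1 = 2: row 1 has {1,3,4}; col 2 has {1,3}; box has {1,3} → only 2 remains.
A2 = 4: row 2 has {1}; col 1 has {1,2,3}; box has {1,2,3} → only 4 remains.
C2 = 2: row 2 has {1,4}; col 3 has {3,4}; box has {1,4} → only 2 remains.
D2 = 3: row 2 has {1,2,4}; col 4 has {1,2}; box has {1,2,4} → only 3 remains.
B3 = 4: row 3 has {1,2,3}; col 2 has {1,2,3}; box has {1,2,3} → only 4 remains.
C4 = 1: row 4 has {2,3}; col 3 has {2,3,4}; box has {2,3} → only 1 remains.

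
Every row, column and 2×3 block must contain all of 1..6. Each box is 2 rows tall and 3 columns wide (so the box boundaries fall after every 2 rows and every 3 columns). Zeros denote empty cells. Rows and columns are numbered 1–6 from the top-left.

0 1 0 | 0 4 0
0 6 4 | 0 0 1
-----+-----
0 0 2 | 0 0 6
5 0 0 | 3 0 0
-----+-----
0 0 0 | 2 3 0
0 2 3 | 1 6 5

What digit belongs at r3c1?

1

r1c3 = 5 (sole candidate).
r1c4 = 6 (sole candidate).
r2c4 = 5 (sole candidate).
r2c5 = 2 (sole candidate).
r3c4 = 4 (sole candidate).
r4c2 = 4 (sole candidate).
r4c5 = 1 (sole candidate).
r4c6 = 2 (sole candidate).
r5c2 = 5 (sole candidate).
r5c6 = 4 (sole candidate).
r6c1 = 4 (sole candidate).
r1c6 = 3 (sole candidate).
r2c1 = 3 (sole candidate).
r3c1 = 1: row 3 has {2,4,6}; col 1 has {3,4,5}; box has {2,4,5} → only 1 remains.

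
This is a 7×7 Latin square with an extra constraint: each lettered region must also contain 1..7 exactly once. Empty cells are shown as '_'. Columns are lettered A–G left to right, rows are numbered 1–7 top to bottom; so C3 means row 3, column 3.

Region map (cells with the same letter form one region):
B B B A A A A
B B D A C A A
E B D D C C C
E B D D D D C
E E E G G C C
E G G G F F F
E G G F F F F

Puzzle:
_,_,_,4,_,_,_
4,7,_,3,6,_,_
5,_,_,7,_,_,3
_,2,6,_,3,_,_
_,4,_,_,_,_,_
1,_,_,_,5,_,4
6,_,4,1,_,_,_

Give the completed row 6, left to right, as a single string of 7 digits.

1372564

A1 = 3: row 1 has {4}; col 1 has {1,4,5,6}; region has {2,4,7} → only 3 remains.
A4 = 7: row 4 has {2,3,6}; col 1 has {1,3,4,5,6}; region has {1,4,5,6} → only 7 remains.
D4 = 5: row 4 has {2,3,6,7}; col 4 has {1,3,4,7}; region has {3,6,7} → only 5 remains.
G4 = 1: row 4 has {2,3,5,6,7}; col 7 has {3,4}; region has {3,6} → only 1 remains.
A5 = 2: row 5 has {4}; col 1 has {1,3,4,5,6,7}; region has {1,4,5,6,7} → only 2 remains.
C5 = 3: row 5 has {2,4}; col 3 has {4,6}; region has {1,2,4,5,6,7} → only 3 remains.
D5 = 6: row 5 has {2,3,4}; col 4 has {1,3,4,5,7}; region has {4} → only 6 remains.
B6 = 3: row 6 has {1,4,5}; col 2 has {2,4,7}; region has {4,6} → only 3 remains.
D6 = 2: row 6 has {1,3,4,5}; col 4 has {1,3,4,5,6,7}; region has {3,4,6} → only 2 remains.
B7 = 5: row 7 has {1,4,6}; col 2 has {2,3,4,7}; region has {2,3,4,6} → only 5 remains.
F4 = 4: row 4 has {1,2,3,5,6,7}; col 6 has {}; region has {3,5,6,7} → only 4 remains.
C6 = 7: row 6 has {1,2,3,4,5}; col 3 has {3,4,6}; region has {2,3,4,5,6} → only 7 remains.
F6 = 6: row 6 has {1,2,3,4,5,7}; col 6 has {4}; region has {1,4,5} → only 6 remains.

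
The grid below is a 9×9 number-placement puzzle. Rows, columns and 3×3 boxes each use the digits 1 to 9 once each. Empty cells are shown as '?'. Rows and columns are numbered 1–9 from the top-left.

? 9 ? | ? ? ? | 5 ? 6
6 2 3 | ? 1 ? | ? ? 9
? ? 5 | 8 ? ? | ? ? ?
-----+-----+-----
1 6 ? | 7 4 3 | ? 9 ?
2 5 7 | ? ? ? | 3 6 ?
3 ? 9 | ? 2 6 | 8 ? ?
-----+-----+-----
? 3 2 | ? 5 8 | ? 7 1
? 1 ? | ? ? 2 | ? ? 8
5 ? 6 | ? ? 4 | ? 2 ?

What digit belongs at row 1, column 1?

8

row 1, column 6 = 7 (sole candidate).
row 2, column 6 = 5 (sole candidate).
row 3, column 6 = 9 (sole candidate).
row 4, column 3 = 8 (sole candidate).
row 4, column 7 = 2 (sole candidate).
row 4, column 9 = 5 (sole candidate).
row 5, column 6 = 1 (sole candidate).
row 5, column 9 = 4 (sole candidate).
row 6, column 2 = 4 (sole candidate).
row 6, column 4 = 5 (sole candidate).
row 6, column 8 = 1 (sole candidate).
row 6, column 9 = 7 (sole candidate).
row 8, column 3 = 4 (sole candidate).
row 9, column 7 = 9 (sole candidate).
row 9, column 9 = 3 (sole candidate).
row 1, column 3 = 1 (sole candidate).
row 1, column 5 = 3 (sole candidate).
row 2, column 4 = 4 (sole candidate).
row 2, column 7 = 7 (sole candidate).
row 2, column 8 = 8 (sole candidate).
row 3, column 2 = 7 (sole candidate).
row 3, column 5 = 6 (sole candidate).
row 3, column 9 = 2 (sole candidate).
row 5, column 4 = 9 (sole candidate).
row 5, column 5 = 8 (sole candidate).
row 7, column 1 = 9 (sole candidate).
row 7, column 4 = 6 (sole candidate).
row 7, column 7 = 4 (sole candidate).
row 8, column 1 = 7 (sole candidate).
row 8, column 4 = 3 (sole candidate).
row 8, column 5 = 9 (sole candidate).
row 8, column 7 = 6 (sole candidate).
row 8, column 8 = 5 (sole candidate).
row 9, column 2 = 8 (sole candidate).
row 9, column 4 = 1 (sole candidate).
row 9, column 5 = 7 (sole candidate).
row 1, column 4 = 2 (sole candidate).
row 1, column 8 = 4 (sole candidate).
row 3, column 1 = 4 (sole candidate).
row 3, column 7 = 1 (sole candidate).
row 3, column 8 = 3 (sole candidate).
row 1, column 1 = 8: row 1 has {1,2,3,4,5,6,7,9}; col 1 has {1,2,3,4,5,6,7,9}; box has {1,2,3,4,5,6,7,9} → only 8 remains.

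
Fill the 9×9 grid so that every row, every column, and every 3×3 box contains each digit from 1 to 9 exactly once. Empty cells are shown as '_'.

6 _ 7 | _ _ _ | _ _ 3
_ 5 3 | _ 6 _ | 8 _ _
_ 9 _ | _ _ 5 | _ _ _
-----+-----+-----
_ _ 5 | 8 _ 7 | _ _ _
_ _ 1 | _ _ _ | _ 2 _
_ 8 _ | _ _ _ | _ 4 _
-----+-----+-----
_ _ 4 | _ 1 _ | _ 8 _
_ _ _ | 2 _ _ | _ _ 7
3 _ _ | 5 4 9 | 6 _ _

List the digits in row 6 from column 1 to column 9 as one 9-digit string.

289153746

row 9, column 8 = 1 (sole candidate).
row 9, column 9 = 2 (sole candidate).
row 9, column 2 = 7 (sole candidate).
row 9, column 3 = 8 (sole candidate).
row 3, column 3 = 2 (sole candidate).
row 2, column 6 = 2 (hidden single in row 2).
row 1, column 7 = 2 (hidden single in row 1).
row 1, column 8 = 5 (hidden single in row 1).
row 5, column 9 = 8 (hidden single in row 5).
row 7, column 4 = 7 (hidden single in row 7).
row 2, column 8 = 7 (hidden single in row 2).
row 3, column 8 = 6 (sole candidate).
row 3, column 5 = 7 (hidden single in row 3).
row 3, column 1 = 8 (hidden single in row 3).
row 3, column 4 = 3 (hidden single in row 3).
row 8, column 7 = 4 (hidden single in row 8).
row 3, column 7 = 1 (sole candidate).
row 3, column 9 = 4 (sole candidate).
row 2, column 9 = 9 (sole candidate).
row 7, column 9 = 5 (sole candidate).
row 4, column 9 = 1 (hidden single in row 4).
row 6, column 9 = 6: row 6 has {4,8}; col 9 has {1,2,3,4,5,7,8,9}; box has {1,2,4,8} → only 6 remains.
row 6, column 3 = 9: row 6 has {4,6,8}; col 3 has {1,2,3,4,5,7,8}; box has {1,5,8} → only 9 remains.
row 6, column 4 = 1: row 6 has {4,6,8,9}; col 4 has {2,3,5,7,8}; box has {7,8} → only 1 remains.
row 6, column 6 = 3: row 6 has {1,4,6,8,9}; col 6 has {2,5,7,9}; box has {1,7,8} → only 3 remains.
row 7, column 6 = 6 (sole candidate).
row 8, column 3 = 6 (sole candidate).
row 8, column 6 = 8 (sole candidate).
row 2, column 4 = 4 (sole candidate).
row 5, column 6 = 4 (sole candidate).
row 7, column 2 = 2 (sole candidate).
row 8, column 2 = 1 (sole candidate).
row 8, column 5 = 3 (sole candidate).
row 8, column 8 = 9 (sole candidate).
row 1, column 2 = 4 (sole candidate).
row 1, column 4 = 9 (sole candidate).
row 1, column 5 = 8 (sole candidate).
row 1, column 6 = 1 (sole candidate).
row 2, column 1 = 1 (sole candidate).
row 4, column 8 = 3 (sole candidate).
row 5, column 1 = 7 (sole candidate).
row 5, column 4 = 6 (sole candidate).
row 6, column 1 = 2: row 6 has {1,3,4,6,8,9}; col 1 has {1,3,6,7,8}; box has {1,5,7,8,9} → only 2 remains.
row 6, column 5 = 5: row 6 has {1,2,3,4,6,8,9}; col 5 has {1,3,4,6,7,8}; box has {1,3,4,6,7,8} → only 5 remains.
row 6, column 7 = 7: row 6 has {1,2,3,4,5,6,8,9}; col 7 has {1,2,4,6,8}; box has {1,2,3,4,6,8} → only 7 remains.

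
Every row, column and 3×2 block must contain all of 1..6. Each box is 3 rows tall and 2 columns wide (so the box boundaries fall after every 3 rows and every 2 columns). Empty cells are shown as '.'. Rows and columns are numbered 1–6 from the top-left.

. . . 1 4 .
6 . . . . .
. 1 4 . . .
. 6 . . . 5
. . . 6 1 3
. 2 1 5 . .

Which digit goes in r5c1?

4

r4c5 = 2 (sole candidate).
r5c3 = 2 (sole candidate).
r6c5 = 6 (sole candidate).
r6c6 = 4 (sole candidate).
r4c3 = 3 (sole candidate).
r4c4 = 4 (sole candidate).
r6c1 = 3 (sole candidate).
r2c3 = 5 (sole candidate).
r2c5 = 3 (sole candidate).
r3c5 = 5 (sole candidate).
r4c1 = 1 (sole candidate).
r1c3 = 6 (sole candidate).
r1c6 = 2 (sole candidate).
r2c2 = 4 (sole candidate).
r2c4 = 2 (sole candidate).
r2c6 = 1 (sole candidate).
r3c1 = 2 (sole candidate).
r3c4 = 3 (sole candidate).
r3c6 = 6 (sole candidate).
r5c2 = 5 (sole candidate).
r1c1 = 5 (sole candidate).
r1c2 = 3 (sole candidate).
r5c1 = 4: row 5 has {1,2,3,5,6}; col 1 has {1,2,3,5,6}; box has {1,2,3,5,6} → only 4 remains.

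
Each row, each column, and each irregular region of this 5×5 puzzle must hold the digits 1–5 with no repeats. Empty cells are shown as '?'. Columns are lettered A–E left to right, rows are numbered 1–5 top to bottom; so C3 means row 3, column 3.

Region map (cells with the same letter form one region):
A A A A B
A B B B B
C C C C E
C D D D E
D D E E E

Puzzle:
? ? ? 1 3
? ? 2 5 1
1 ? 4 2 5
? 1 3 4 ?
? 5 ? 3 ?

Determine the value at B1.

2

C1 = 5: row 1 has {1,3}; col 3 has {2,3,4}; region has {1} → only 5 remains.
B2 = 4: row 2 has {1,2,5}; col 2 has {1,5}; region has {1,2,3,5} → only 4 remains.
B3 = 3: row 3 has {1,2,4,5}; col 2 has {1,4,5}; region has {1,2,4} → only 3 remains.
A4 = 5: row 4 has {1,3,4}; col 1 has {1}; region has {1,2,3,4} → only 5 remains.
E4 = 2: row 4 has {1,3,4,5}; col 5 has {1,3,5}; region has {3,5} → only 2 remains.
A5 = 2: row 5 has {3,5}; col 1 has {1,5}; region has {1,3,4,5} → only 2 remains.
C5 = 1: row 5 has {2,3,5}; col 3 has {2,3,4,5}; region has {2,3,5} → only 1 remains.
E5 = 4: row 5 has {1,2,3,5}; col 5 has {1,2,3,5}; region has {1,2,3,5} → only 4 remains.
A1 = 4: row 1 has {1,3,5}; col 1 has {1,2,5}; region has {1,5} → only 4 remains.
B1 = 2: row 1 has {1,3,4,5}; col 2 has {1,3,4,5}; region has {1,4,5} → only 2 remains.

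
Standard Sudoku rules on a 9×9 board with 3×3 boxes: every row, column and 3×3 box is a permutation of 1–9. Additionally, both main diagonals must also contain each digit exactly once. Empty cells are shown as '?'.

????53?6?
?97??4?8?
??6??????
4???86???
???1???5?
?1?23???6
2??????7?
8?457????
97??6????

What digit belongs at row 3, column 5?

row 1, column 1 = 1 (sole candidate).
row 2, column 4 = 6 (sole candidate).
row 4, column 4 = 7 (sole candidate).
row 5, column 5 = 4 (sole candidate).
row 5, column 6 = 9 (sole candidate).
row 6, column 6 = 5 (sole candidate).
row 8, column 2 = 3 (sole candidate).
row 8, column 8 = 2 (sole candidate).
row 1, column 9 = 7 (sole candidate).
row 6, column 1 = 7 (sole candidate).
row 8, column 6 = 1 (sole candidate).
row 8, column 9 = 9 (sole candidate).
row 7, column 5 = 9 (sole candidate).
row 7, column 6 = 8 (sole candidate).
row 7, column 7 = 3 (sole candidate).
row 8, column 7 = 6 (sole candidate).
row 9, column 6 = 2 (sole candidate).
row 9, column 9 = 8 (sole candidate).
row 3, column 6 = 7 (sole candidate).
row 7, column 4 = 4 (sole candidate).
row 9, column 4 = 3 (sole candidate).
row 5, column 7 = 7 (hidden single in row 5).
row 7, column 2 = 6 (hidden single in row 7).
row 5, column 1 = 6 (hidden single in row 5).
row 6, column 7 = 8 (hidden single in column 7).
row 6, column 3 = 9 (sole candidate).
row 6, column 8 = 4 (sole candidate).
row 9, column 8 = 1 (sole candidate).
row 7, column 9 = 5 (sole candidate).
row 9, column 3 = 5 (sole candidate).
row 9, column 7 = 4 (sole candidate).
row 7, column 3 = 1 (sole candidate).
row 3, column 7 = 5 (sole candidate).
row 3, column 1 = 3 (sole candidate).
row 3, column 8 = 9 (sole candidate).
row 4, column 8 = 3 (sole candidate).
row 5, column 9 = 2 (sole candidate).
row 1, column 7 = 2 (sole candidate).
row 2, column 1 = 5 (sole candidate).
row 2, column 7 = 1 (sole candidate).
row 2, column 9 = 3 (sole candidate).
row 3, column 4 = 8 (sole candidate).
row 3, column 9 = 4 (sole candidate).
row 4, column 3 = 2 (sole candidate).
row 4, column 7 = 9 (sole candidate).
row 4, column 9 = 1 (sole candidate).
row 5, column 2 = 8 (sole candidate).
row 5, column 3 = 3 (sole candidate).
row 1, column 2 = 4 (sole candidate).
row 1, column 3 = 8 (sole candidate).
row 1, column 4 = 9 (sole candidate).
row 2, column 5 = 2 (sole candidate).
row 3, column 2 = 2 (sole candidate).
row 3, column 5 = 1: row 3 has {2,3,4,5,6,7,8,9}; col 5 has {2,3,4,5,6,7,8,9}; box has {2,3,4,5,6,7,8,9} → only 1 remains.

1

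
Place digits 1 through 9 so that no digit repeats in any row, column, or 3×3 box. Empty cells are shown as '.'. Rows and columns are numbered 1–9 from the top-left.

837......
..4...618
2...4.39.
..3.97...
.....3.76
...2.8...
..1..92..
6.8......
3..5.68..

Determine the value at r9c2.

r9c8 = 4 (sole candidate).
r1c4 = 9 (hidden single in row 1).
r1c5 = 6 (hidden single in row 1).
r1c6 = 1 (hidden single in row 1).
r3c6 = 5 (sole candidate).
r3c9 = 7 (sole candidate).
r2c6 = 2 (sole candidate).
r3c3 = 6 (sole candidate).
r3c4 = 8 (sole candidate).
r8c6 = 4 (sole candidate).
r3c2 = 1 (sole candidate).
r5c2 = 8 (hidden single in row 5).
r4c8 = 8 (hidden single in row 4).
r5c3 = 2 (hidden single in row 5).
r9c3 = 9 (sole candidate).
r9c9 = 1 (sole candidate).
r6c3 = 5 (sole candidate).
r6c5 = 1 (sole candidate).
r6c8 = 3 (sole candidate).
r8c8 = 5 (sole candidate).
r1c8 = 2 (sole candidate).
r5c4 = 4 (sole candidate).
r5c5 = 5 (sole candidate).
r7c8 = 6 (sole candidate).
r7c9 = 3 (sole candidate).
r8c9 = 9 (sole candidate).
r4c4 = 6 (sole candidate).
r6c9 = 4 (sole candidate).
r7c4 = 7 (sole candidate).
r7c5 = 8 (sole candidate).
r8c7 = 7 (sole candidate).
r9c5 = 2 (sole candidate).
r1c9 = 5 (sole candidate).
r2c4 = 3 (sole candidate).
r2c5 = 7 (sole candidate).
r4c2 = 4 (sole candidate).
r4c9 = 2 (sole candidate).
r6c7 = 9 (sole candidate).
r7c2 = 5 (sole candidate).
r8c2 = 2 (sole candidate).
r8c4 = 1 (sole candidate).
r8c5 = 3 (sole candidate).
r9c2 = 7: row 9 has {1,2,3,4,5,6,8,9}; col 2 has {1,2,3,4,5,8}; box has {1,2,3,5,6,8,9} → only 7 remains.

7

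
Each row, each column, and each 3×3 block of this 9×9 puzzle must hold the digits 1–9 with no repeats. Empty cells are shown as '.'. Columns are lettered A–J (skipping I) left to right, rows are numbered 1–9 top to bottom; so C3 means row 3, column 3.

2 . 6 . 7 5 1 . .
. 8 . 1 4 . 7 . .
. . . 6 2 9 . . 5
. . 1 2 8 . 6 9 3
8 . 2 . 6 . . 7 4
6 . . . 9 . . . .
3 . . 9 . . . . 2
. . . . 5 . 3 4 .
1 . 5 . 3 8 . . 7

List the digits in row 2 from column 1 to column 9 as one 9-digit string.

589143726

F2 = 3: row 2 has {1,4,7,8}; col 6 has {5,8,9}; box has {1,2,4,5,6,7,9} → only 3 remains.
F5 = 1 (sole candidate).
G5 = 5 (sole candidate).
E7 = 1 (sole candidate).
G7 = 8 (sole candidate).
D8 = 7 (sole candidate).
D9 = 4 (sole candidate).
G9 = 9 (sole candidate).
H9 = 6 (sole candidate).
D1 = 8 (sole candidate).
H1 = 3 (sole candidate).
J1 = 9 (sole candidate).
C2 = 9: row 2 has {1,3,4,7,8}; col 3 has {1,2,5,6}; box has {2,6,8} → only 9 remains.
H2 = 2: row 2 has {1,3,4,7,8,9}; col 8 has {3,4,6,7,9}; box has {1,3,5,7,9} → only 2 remains.
J2 = 6: row 2 has {1,2,3,4,7,8,9}; col 9 has {2,3,4,5,7,9}; box has {1,2,3,5,7,9} → only 6 remains.
G3 = 4 (sole candidate).
H3 = 8 (sole candidate).
D5 = 3 (sole candidate).
D6 = 5 (sole candidate).
G6 = 2 (sole candidate).
H6 = 1 (sole candidate).
J6 = 8 (sole candidate).
F7 = 6 (sole candidate).
H7 = 5 (sole candidate).
A8 = 9 (sole candidate).
C8 = 8 (sole candidate).
F8 = 2 (sole candidate).
J8 = 1 (sole candidate).
B9 = 2 (sole candidate).
B1 = 4 (sole candidate).
A2 = 5: row 2 has {1,2,3,4,6,7,8,9}; col 1 has {1,2,3,6,8,9}; box has {2,4,6,8,9} → only 5 remains.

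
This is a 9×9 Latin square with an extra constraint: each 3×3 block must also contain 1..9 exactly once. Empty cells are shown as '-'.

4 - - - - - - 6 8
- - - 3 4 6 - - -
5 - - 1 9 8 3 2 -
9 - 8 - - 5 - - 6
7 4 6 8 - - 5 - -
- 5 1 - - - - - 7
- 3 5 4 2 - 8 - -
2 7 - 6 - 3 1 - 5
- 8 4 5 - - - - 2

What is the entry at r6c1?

r3c2 = 6: row 3 has {1,2,3,5,8,9}; col 2 has {3,4,5,7,8}; box has {4,5} → only 6 remains.
r3c3 = 7: row 3 has {1,2,3,5,6,8,9}; col 3 has {1,4,5,6,8}; box has {4,5,6} → only 7 remains.
r3c9 = 4: row 3 has {1,2,3,5,6,7,8,9}; col 9 has {2,5,6,7,8}; box has {2,3,6,8} → only 4 remains.
r4c2 = 2: row 4 has {5,6,8,9}; col 2 has {3,4,5,6,7,8}; box has {1,4,5,6,7,8,9} → only 2 remains.
r4c4 = 7: row 4 has {2,5,6,8,9}; col 4 has {1,3,4,5,6,8}; box has {5,8} → only 7 remains.
r4c7 = 4: row 4 has {2,5,6,7,8,9}; col 7 has {1,3,5,8}; box has {5,6,7} → only 4 remains.
r6c1 = 3: row 6 has {1,5,7}; col 1 has {2,4,5,7,9}; box has {1,2,4,5,6,7,8,9} → only 3 remains.

3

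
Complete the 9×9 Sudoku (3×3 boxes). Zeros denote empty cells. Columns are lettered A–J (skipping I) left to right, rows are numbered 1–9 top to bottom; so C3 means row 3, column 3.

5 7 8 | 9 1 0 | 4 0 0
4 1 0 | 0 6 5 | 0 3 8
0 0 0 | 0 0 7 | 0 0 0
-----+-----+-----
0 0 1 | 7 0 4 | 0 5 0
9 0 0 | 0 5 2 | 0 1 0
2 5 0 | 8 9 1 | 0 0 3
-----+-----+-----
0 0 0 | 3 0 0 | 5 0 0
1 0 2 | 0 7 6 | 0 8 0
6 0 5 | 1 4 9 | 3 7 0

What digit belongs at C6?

F1 = 3 (sole candidate).
C2 = 9 (sole candidate).
D2 = 2 (sole candidate).
G2 = 7 (sole candidate).
A3 = 3 (sole candidate).
C3 = 6 (sole candidate).
D3 = 4 (sole candidate).
E3 = 8 (sole candidate).
A4 = 8 (sole candidate).
E4 = 3 (sole candidate).
D5 = 6 (sole candidate).
G5 = 8 (sole candidate).
G6 = 6 (sole candidate).
H6 = 4 (sole candidate).
A7 = 7 (sole candidate).
C7 = 4 (sole candidate).
E7 = 2 (sole candidate).
F7 = 8 (sole candidate).
D8 = 5 (sole candidate).
G8 = 9 (sole candidate).
J8 = 4 (sole candidate).
B9 = 8 (sole candidate).
J9 = 2 (sole candidate).
J1 = 6 (sole candidate).
B3 = 2 (sole candidate).
G3 = 1 (sole candidate).
H3 = 9 (sole candidate).
J3 = 5 (sole candidate).
B4 = 6 (sole candidate).
G4 = 2 (sole candidate).
J4 = 9 (sole candidate).
J5 = 7 (sole candidate).
C6 = 7: row 6 has {1,2,3,4,5,6,8,9}; col 3 has {1,2,4,5,6,8,9}; box has {1,2,5,6,8,9} → only 7 remains.

7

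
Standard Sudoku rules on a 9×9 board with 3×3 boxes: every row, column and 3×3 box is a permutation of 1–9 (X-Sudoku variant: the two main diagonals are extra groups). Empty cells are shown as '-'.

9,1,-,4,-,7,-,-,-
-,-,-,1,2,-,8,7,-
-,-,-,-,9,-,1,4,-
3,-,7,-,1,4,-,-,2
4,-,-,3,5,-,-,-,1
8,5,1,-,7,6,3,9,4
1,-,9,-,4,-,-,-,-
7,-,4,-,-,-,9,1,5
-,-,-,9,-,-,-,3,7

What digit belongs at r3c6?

r4c4 = 8: row 4 has {1,2,3,4,7}; col 4 has {1,3,4,9}; box has {1,3,4,5,6,7}; main diagonal has {1,5,6,7,9} → only 8 remains.
r6c4 = 2: row 6 has {1,3,4,5,6,7,8,9}; col 4 has {1,3,4,8,9}; box has {1,3,4,5,6,7,8}; anti-diagonal has {1,4,5,7,9} → only 2 remains.
r7c7 = 2: row 7 has {1,4,9}; col 7 has {1,3,8,9}; box has {1,3,5,7,9}; main diagonal has {1,5,6,7,8,9} → only 2 remains.
r8c4 = 6: row 8 has {1,4,5,7,9}; col 4 has {1,2,3,4,8,9}; box has {4,9} → only 6 remains.
r9c1 = 6: row 9 has {3,7,9}; col 1 has {1,3,4,7,8,9}; box has {1,4,7,9}; anti-diagonal has {1,2,4,5,7,9} → only 6 remains.
r9c5 = 8: row 9 has {3,6,7,9}; col 5 has {1,2,4,5,7,9}; box has {4,6,9} → only 8 remains.
r9c7 = 4: row 9 has {3,6,7,8,9}; col 7 has {1,2,3,8,9}; box has {1,2,3,5,7,9} → only 4 remains.
r1c9 = 3: row 1 has {1,4,7,9}; col 9 has {1,2,4,5,7}; box has {1,4,7,8}; anti-diagonal has {1,2,4,5,6,7,9} → only 3 remains.
r2c1 = 5: row 2 has {1,2,7,8}; col 1 has {1,3,4,6,7,8,9}; box has {1,9} → only 5 remains.
r2c6 = 3: row 2 has {1,2,5,7,8}; col 6 has {4,6,7}; box has {1,2,4,7,9} → only 3 remains.
r3c1 = 2: row 3 has {1,4,9}; col 1 has {1,3,4,5,6,7,8,9}; box has {1,5,9} → only 2 remains.
r3c3 = 3: row 3 has {1,2,4,9}; col 3 has {1,4,7,9}; box has {1,2,5,9}; main diagonal has {1,2,5,6,7,8,9} → only 3 remains.
r3c4 = 5: row 3 has {1,2,3,4,9}; col 4 has {1,2,3,4,6,8,9}; box has {1,2,3,4,7,9} → only 5 remains.
r3c6 = 8: row 3 has {1,2,3,4,5,9}; col 6 has {3,4,6,7}; box has {1,2,3,4,5,7,9} → only 8 remains.

8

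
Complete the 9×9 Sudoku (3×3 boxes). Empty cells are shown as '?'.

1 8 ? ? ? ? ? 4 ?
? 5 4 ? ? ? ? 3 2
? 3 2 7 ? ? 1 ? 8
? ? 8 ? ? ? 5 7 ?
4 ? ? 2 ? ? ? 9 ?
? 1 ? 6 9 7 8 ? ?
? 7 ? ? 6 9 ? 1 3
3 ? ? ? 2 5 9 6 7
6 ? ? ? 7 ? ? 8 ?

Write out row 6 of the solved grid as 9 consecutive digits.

row 3, column 1 = 9 (sole candidate).
row 3, column 8 = 5 (sole candidate).
row 4, column 1 = 2 (sole candidate).
row 5, column 2 = 6 (sole candidate).
row 5, column 7 = 3 (sole candidate).
row 5, column 9 = 1 (sole candidate).
row 6, column 1 = 5: row 6 has {1,6,7,8,9}; col 1 has {1,2,3,4,6,9}; box has {1,2,4,6,8} → only 5 remains.
row 6, column 3 = 3: row 6 has {1,5,6,7,8,9}; col 3 has {2,4,8}; box has {1,2,4,5,6,8} → only 3 remains.
row 6, column 8 = 2: row 6 has {1,3,5,6,7,8,9}; col 8 has {1,3,4,5,6,7,8,9}; box has {1,3,5,7,8,9} → only 2 remains.
row 6, column 9 = 4: row 6 has {1,2,3,5,6,7,8,9}; col 9 has {1,2,3,7,8}; box has {1,2,3,5,7,8,9} → only 4 remains.

513697824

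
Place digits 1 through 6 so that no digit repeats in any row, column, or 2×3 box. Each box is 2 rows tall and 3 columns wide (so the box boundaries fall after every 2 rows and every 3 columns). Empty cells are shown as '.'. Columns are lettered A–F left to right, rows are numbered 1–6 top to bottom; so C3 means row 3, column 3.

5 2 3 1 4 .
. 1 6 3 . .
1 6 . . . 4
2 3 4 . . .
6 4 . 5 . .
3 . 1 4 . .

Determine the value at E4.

F1 = 6: row 1 has {1,2,3,4,5}; col 6 has {4}; box has {1,3,4} → only 6 remains.
A2 = 4: row 2 has {1,3,6}; col 1 has {1,2,3,5,6}; box has {1,2,3,5,6} → only 4 remains.
C3 = 5: row 3 has {1,4,6}; col 3 has {1,3,4,6}; box has {1,2,3,4,6} → only 5 remains.
D3 = 2: row 3 has {1,4,5,6}; col 4 has {1,3,4,5}; box has {4} → only 2 remains.
E3 = 3: row 3 has {1,2,4,5,6}; col 5 has {4}; box has {2,4} → only 3 remains.
D4 = 6: row 4 has {2,3,4}; col 4 has {1,2,3,4,5}; box has {2,3,4} → only 6 remains.
C5 = 2: row 5 has {4,5,6}; col 3 has {1,3,4,5,6}; box has {1,3,4,6} → only 2 remains.
E5 = 1: row 5 has {2,4,5,6}; col 5 has {3,4}; box has {4,5} → only 1 remains.
F5 = 3: row 5 has {1,2,4,5,6}; col 6 has {4,6}; box has {1,4,5} → only 3 remains.
B6 = 5: row 6 has {1,3,4}; col 2 has {1,2,3,4,6}; box has {1,2,3,4,6} → only 5 remains.
F6 = 2: row 6 has {1,3,4,5}; col 6 has {3,4,6}; box has {1,3,4,5} → only 2 remains.
F2 = 5: row 2 has {1,3,4,6}; col 6 has {2,3,4,6}; box has {1,3,4,6} → only 5 remains.
E4 = 5: row 4 has {2,3,4,6}; col 5 has {1,3,4}; box has {2,3,4,6} → only 5 remains.

5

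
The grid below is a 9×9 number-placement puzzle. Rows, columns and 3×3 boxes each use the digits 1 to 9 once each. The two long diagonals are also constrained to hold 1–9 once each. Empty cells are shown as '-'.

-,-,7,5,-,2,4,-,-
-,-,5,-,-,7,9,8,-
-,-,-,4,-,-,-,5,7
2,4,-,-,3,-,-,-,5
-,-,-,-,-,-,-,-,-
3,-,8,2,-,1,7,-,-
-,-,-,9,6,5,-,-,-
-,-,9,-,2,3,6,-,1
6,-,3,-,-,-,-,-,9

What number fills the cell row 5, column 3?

1

row 1, column 1 = 8: row 1 has {2,4,5,7}; col 1 has {2,3,6}; box has {5,7}; main diagonal has {1,9} → only 8 remains.
row 1, column 9 = 3: row 1 has {2,4,5,7,8}; col 9 has {1,5,7,9}; box has {4,5,7,8,9}; anti-diagonal has {2,6,8} → only 3 remains.
row 2, column 5 = 1: row 2 has {5,7,8,9}; col 5 has {2,3,6}; box has {2,4,5,7} → only 1 remains.
row 3, column 7 = 1: row 3 has {4,5,7}; col 7 has {4,6,7,9}; box has {3,4,5,7,8,9}; anti-diagonal has {2,3,6,8} → only 1 remains.
row 4, column 6 = 9: row 4 has {2,3,4,5}; col 6 has {1,2,3,5,7}; box has {1,2,3}; anti-diagonal has {1,2,3,6,8} → only 9 remains.
row 4, column 7 = 8: row 4 has {2,3,4,5,9}; col 7 has {1,4,6,7,9}; box has {5,7} → only 8 remains.
row 7, column 3 = 4: row 7 has {5,6,9}; col 3 has {3,5,7,8,9}; box has {3,6,9}; anti-diagonal has {1,2,3,6,8,9} → only 4 remains.
row 1, column 5 = 9: row 1 has {2,3,4,5,7,8}; col 5 has {1,2,3,6}; box has {1,2,4,5,7} → only 9 remains.
row 1, column 8 = 6: row 1 has {2,3,4,5,7,8,9}; col 8 has {5,8}; box has {1,3,4,5,7,8,9} → only 6 remains.
row 2, column 1 = 4: row 2 has {1,5,7,8,9}; col 1 has {2,3,6,8}; box has {5,7,8} → only 4 remains.
row 2, column 9 = 2: row 2 has {1,4,5,7,8,9}; col 9 has {1,3,5,7,9}; box has {1,3,4,5,6,7,8,9} → only 2 remains.
row 3, column 1 = 9: row 3 has {1,4,5,7}; col 1 has {2,3,4,6,8}; box has {4,5,7,8} → only 9 remains.
row 3, column 5 = 8: row 3 has {1,4,5,7,9}; col 5 has {1,2,3,6,9}; box has {1,2,4,5,7,9} → only 8 remains.
row 3, column 6 = 6: row 3 has {1,4,5,7,8,9}; col 6 has {1,2,3,5,7,9}; box has {1,2,4,5,7,8,9} → only 6 remains.
row 4, column 8 = 1: row 4 has {2,3,4,5,8,9}; col 8 has {5,6,8}; box has {5,7,8} → only 1 remains.
row 7, column 9 = 8: row 7 has {4,5,6,9}; col 9 has {1,2,3,5,7,9}; box has {1,6,9} → only 8 remains.
row 1, column 2 = 1: row 1 has {2,3,4,5,6,7,8,9}; col 2 has {4}; box has {4,5,7,8,9} → only 1 remains.
row 2, column 4 = 3: row 2 has {1,2,4,5,7,8,9}; col 4 has {2,4,5,9}; box has {1,2,4,5,6,7,8,9} → only 3 remains.
row 3, column 3 = 2: row 3 has {1,4,5,6,7,8,9}; col 3 has {3,4,5,7,8,9}; box has {1,4,5,7,8,9}; main diagonal has {1,8,9} → only 2 remains.
row 4, column 3 = 6: row 4 has {1,2,3,4,5,8,9}; col 3 has {2,3,4,5,7,8,9}; box has {2,3,4,8} → only 6 remains.
row 4, column 4 = 7: row 4 has {1,2,3,4,5,6,8,9}; col 4 has {2,3,4,5,9}; box has {1,2,3,9}; main diagonal has {1,2,8,9} → only 7 remains.
row 5, column 3 = 1: row 5 has {}; col 3 has {2,3,4,5,6,7,8,9}; box has {2,3,4,6,8} → only 1 remains.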